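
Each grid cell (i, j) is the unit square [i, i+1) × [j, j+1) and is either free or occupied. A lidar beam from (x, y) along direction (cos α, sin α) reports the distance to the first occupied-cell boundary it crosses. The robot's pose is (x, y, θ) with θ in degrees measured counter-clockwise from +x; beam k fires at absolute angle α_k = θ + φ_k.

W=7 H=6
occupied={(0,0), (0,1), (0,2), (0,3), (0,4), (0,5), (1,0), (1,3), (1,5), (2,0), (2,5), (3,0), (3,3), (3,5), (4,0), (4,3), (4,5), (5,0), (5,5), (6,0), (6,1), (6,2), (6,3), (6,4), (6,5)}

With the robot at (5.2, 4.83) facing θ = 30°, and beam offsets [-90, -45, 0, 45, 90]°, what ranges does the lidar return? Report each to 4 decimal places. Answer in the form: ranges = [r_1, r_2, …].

beam 1: φ=-90°, α=300°
  direction (0.5000, -0.8660); cell (5,4); t to first gridline: x 1.6000, y 0.9584 (then +2.0000 / +1.1547)
    (5,3) via y @ 0.9584
    (6,3) via x @ 1.6000  # hit
  → r_1 = 1.6000
beam 2: φ=-45°, α=345°
  direction (0.9659, -0.2588); cell (5,4); t to first gridline: x 0.8282, y 3.2069 (then +1.0353 / +3.8637)
    (6,4) via x @ 0.8282  # hit
  → r_2 = 0.8282
beam 3: φ=0°, α=30°
  direction (0.8660, 0.5000); cell (5,4); t to first gridline: x 0.9238, y 0.3400 (then +1.1547 / +2.0000)
    (5,5) via y @ 0.3400  # hit
  → r_3 = 0.3400
beam 4: φ=45°, α=75°
  direction (0.2588, 0.9659); cell (5,4); t to first gridline: x 3.0910, y 0.1760 (then +3.8637 / +1.0353)
    (5,5) via y @ 0.1760  # hit
  → r_4 = 0.1760
beam 5: φ=90°, α=120°
  direction (-0.5000, 0.8660); cell (5,4); t to first gridline: x 0.4000, y 0.1963 (then +2.0000 / +1.1547)
    (5,5) via y @ 0.1963  # hit
  → r_5 = 0.1963

ranges = [1.6000, 0.8282, 0.3400, 0.1760, 0.1963]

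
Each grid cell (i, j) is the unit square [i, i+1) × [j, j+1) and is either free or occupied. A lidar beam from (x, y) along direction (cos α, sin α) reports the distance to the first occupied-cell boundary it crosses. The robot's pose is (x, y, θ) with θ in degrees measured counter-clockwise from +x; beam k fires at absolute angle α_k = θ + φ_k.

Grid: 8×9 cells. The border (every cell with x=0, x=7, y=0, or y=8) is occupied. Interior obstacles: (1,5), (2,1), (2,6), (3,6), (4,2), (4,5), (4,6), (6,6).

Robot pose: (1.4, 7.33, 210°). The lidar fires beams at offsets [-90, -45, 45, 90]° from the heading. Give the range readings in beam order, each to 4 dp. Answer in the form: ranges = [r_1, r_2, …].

ranges = [0.7736, 0.4141, 1.3769, 1.2000]

beam 1: φ=-90°, α=120°
  dir = (cos 120°, sin 120°) = (-0.5000, 0.8660); from cell (1,7)
  next x-line at t=0.8000, next y-line at t=0.7736; Δt_x=2.0000, Δt_y=1.1547
    y: enter (1,8) at t=0.7736 ← occupied
  → r_1 = 0.7736
beam 2: φ=-45°, α=165°
  dir = (cos 165°, sin 165°) = (-0.9659, 0.2588); from cell (1,7)
  next x-line at t=0.4141, next y-line at t=2.5887; Δt_x=1.0353, Δt_y=3.8637
    x: enter (0,7) at t=0.4141 ← occupied
  → r_2 = 0.4141
beam 3: φ=45°, α=255°
  dir = (cos 255°, sin 255°) = (-0.2588, -0.9659); from cell (1,7)
  next x-line at t=1.5455, next y-line at t=0.3416; Δt_x=3.8637, Δt_y=1.0353
    y: enter (1,6) at t=0.3416
    y: enter (1,5) at t=1.3769 ← occupied
  → r_3 = 1.3769
beam 4: φ=90°, α=300°
  dir = (cos 300°, sin 300°) = (0.5000, -0.8660); from cell (1,7)
  next x-line at t=1.2000, next y-line at t=0.3811; Δt_x=2.0000, Δt_y=1.1547
    y: enter (1,6) at t=0.3811
    x: enter (2,6) at t=1.2000 ← occupied
  → r_4 = 1.2000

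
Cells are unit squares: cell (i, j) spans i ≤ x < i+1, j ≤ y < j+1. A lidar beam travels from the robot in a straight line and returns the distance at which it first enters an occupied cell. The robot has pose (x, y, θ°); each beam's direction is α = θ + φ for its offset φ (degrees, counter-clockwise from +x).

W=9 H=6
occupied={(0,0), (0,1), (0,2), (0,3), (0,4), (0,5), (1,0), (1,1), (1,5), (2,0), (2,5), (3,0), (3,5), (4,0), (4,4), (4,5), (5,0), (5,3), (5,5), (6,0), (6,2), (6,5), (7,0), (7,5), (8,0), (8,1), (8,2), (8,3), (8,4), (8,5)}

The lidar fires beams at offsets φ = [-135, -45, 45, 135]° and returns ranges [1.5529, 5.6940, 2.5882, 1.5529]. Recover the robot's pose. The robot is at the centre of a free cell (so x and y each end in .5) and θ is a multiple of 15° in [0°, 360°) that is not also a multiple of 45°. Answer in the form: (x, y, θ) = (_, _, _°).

Enumerate (i+0.5, j+0.5, θ) over the 24 free cells and 16 admissible headings. For each, cast all 4 beams and compare to the given ranges.
  (2.5, 1.5, 195°): beam 1 = 3.0000 ≠ 1.5529 ✗
  (1.5, 2.5, 165°): beam 1 = 3.0000 ≠ 1.5529 ✗
  (6.5, 4.5, 15°): beam 1 = 1.0000 ≠ 1.5529 ✗
  …
  (2.5, 2.5, 30°): r_1=1.5529, r_2=5.6940, r_3=2.5882, r_4=1.5529 — all match ✓
No second candidate reproduces the full scan.

(x, y, θ) = (2.5, 2.5, 30°)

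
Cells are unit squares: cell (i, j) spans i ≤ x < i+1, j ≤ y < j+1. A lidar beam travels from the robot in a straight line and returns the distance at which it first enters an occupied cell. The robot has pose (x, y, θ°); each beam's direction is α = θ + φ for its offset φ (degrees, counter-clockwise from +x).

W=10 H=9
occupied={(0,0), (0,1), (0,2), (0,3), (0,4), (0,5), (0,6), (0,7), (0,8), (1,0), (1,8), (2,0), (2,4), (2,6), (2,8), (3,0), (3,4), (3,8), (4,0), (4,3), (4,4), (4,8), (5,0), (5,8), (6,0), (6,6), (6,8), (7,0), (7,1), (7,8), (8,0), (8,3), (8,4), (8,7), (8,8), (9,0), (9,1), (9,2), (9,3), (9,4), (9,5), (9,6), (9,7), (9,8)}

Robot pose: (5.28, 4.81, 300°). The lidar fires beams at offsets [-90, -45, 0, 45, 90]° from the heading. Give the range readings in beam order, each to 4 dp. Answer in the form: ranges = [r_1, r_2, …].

ranges = [0.3233, 1.0818, 3.4400, 2.8160, 4.2955]

beam 1: φ=-90°, α=210°
  direction (-0.8660, -0.5000); cell (5,4); t to first gridline: x 0.3233, y 1.6200 (then +1.1547 / +2.0000)
    (4,4) via x @ 0.3233  # hit
  → r_1 = 0.3233
beam 2: φ=-45°, α=255°
  direction (-0.2588, -0.9659); cell (5,4); t to first gridline: x 1.0818, y 0.8386 (then +3.8637 / +1.0353)
    (5,3) via y @ 0.8386
    (4,3) via x @ 1.0818  # hit
  → r_2 = 1.0818
beam 3: φ=0°, α=300°
  direction (0.5000, -0.8660); cell (5,4); t to first gridline: x 1.4400, y 0.9353 (then +2.0000 / +1.1547)
    (5,3) via y @ 0.9353
    (6,3) via x @ 1.4400
    (6,2) via y @ 2.0900
    (6,1) via y @ 3.2447
    (7,1) via x @ 3.4400  # hit
  → r_3 = 3.4400
beam 4: φ=45°, α=345°
  direction (0.9659, -0.2588); cell (5,4); t to first gridline: x 0.7454, y 3.1296 (then +1.0353 / +3.8637)
    (6,4) via x @ 0.7454
    (7,4) via x @ 1.7807
    (8,4) via x @ 2.8160  # hit
  → r_4 = 2.8160
beam 5: φ=90°, α=30°
  direction (0.8660, 0.5000); cell (5,4); t to first gridline: x 0.8314, y 0.3800 (then +1.1547 / +2.0000)
    (5,5) via y @ 0.3800
    (6,5) via x @ 0.8314
    (7,5) via x @ 1.9861
    (7,6) via y @ 2.3800
    (8,6) via x @ 3.1408
    (9,6) via x @ 4.2955  # hit
  → r_5 = 4.2955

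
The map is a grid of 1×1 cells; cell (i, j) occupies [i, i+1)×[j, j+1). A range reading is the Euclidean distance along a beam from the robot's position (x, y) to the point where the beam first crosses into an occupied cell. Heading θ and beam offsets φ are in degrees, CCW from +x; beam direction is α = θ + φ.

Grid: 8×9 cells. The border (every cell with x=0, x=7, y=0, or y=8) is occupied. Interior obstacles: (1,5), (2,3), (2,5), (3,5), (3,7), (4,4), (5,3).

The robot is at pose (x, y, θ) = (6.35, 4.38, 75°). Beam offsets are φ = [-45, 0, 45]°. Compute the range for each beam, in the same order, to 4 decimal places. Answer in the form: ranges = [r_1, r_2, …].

beam 1: φ=-45°, α=30°
  d=(0.8660,0.5000)  start (6,4)  tX=0.7506 tY=1.2400  stride 1/|dx|=1.1547 1/|dy|=2.0000
    cross x-line → (7,4), t=0.7506 (wall)
  → r_1 = 0.7506
beam 2: φ=0°, α=75°
  d=(0.2588,0.9659)  start (6,4)  tX=2.5114 tY=0.6419  stride 1/|dx|=3.8637 1/|dy|=1.0353
    cross y-line → (6,5), t=0.6419
    cross y-line → (6,6), t=1.6771
    cross x-line → (7,6), t=2.5114 (wall)
  → r_2 = 2.5114
beam 3: φ=45°, α=120°
  d=(-0.5000,0.8660)  start (6,4)  tX=0.7000 tY=0.7159  stride 1/|dx|=2.0000 1/|dy|=1.1547
    cross x-line → (5,4), t=0.7000
    cross y-line → (5,5), t=0.7159
    cross y-line → (5,6), t=1.8706
    cross x-line → (4,6), t=2.7000
    cross y-line → (4,7), t=3.0253
    cross y-line → (4,8), t=4.1800 (wall)
  → r_3 = 4.1800

ranges = [0.7506, 2.5114, 4.1800]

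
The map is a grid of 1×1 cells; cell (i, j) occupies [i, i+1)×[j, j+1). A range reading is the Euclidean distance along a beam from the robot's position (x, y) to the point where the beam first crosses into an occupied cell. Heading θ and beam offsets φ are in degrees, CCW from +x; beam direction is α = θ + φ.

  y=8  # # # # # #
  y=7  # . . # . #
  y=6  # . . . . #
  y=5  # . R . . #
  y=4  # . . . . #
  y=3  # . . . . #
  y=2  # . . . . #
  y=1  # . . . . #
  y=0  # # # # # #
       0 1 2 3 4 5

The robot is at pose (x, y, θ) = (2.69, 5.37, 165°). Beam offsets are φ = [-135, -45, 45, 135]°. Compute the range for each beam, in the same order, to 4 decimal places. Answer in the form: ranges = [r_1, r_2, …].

beam 1: φ=-135°, α=30°
  dir = (cos 30°, sin 30°) = (0.8660, 0.5000); from cell (2,5)
  next x-line at t=0.3580, next y-line at t=1.2600; Δt_x=1.1547, Δt_y=2.0000
    x: enter (3,5) at t=0.3580
    y: enter (3,6) at t=1.2600
    x: enter (4,6) at t=1.5127
    x: enter (5,6) at t=2.6674 ← occupied
  → r_1 = 2.6674
beam 2: φ=-45°, α=120°
  dir = (cos 120°, sin 120°) = (-0.5000, 0.8660); from cell (2,5)
  next x-line at t=1.3800, next y-line at t=0.7275; Δt_x=2.0000, Δt_y=1.1547
    y: enter (2,6) at t=0.7275
    x: enter (1,6) at t=1.3800
    y: enter (1,7) at t=1.8822
    y: enter (1,8) at t=3.0369 ← occupied
  → r_2 = 3.0369
beam 3: φ=45°, α=210°
  dir = (cos 210°, sin 210°) = (-0.8660, -0.5000); from cell (2,5)
  next x-line at t=0.7967, next y-line at t=0.7400; Δt_x=1.1547, Δt_y=2.0000
    y: enter (2,4) at t=0.7400
    x: enter (1,4) at t=0.7967
    x: enter (0,4) at t=1.9514 ← occupied
  → r_3 = 1.9514
beam 4: φ=135°, α=300°
  dir = (cos 300°, sin 300°) = (0.5000, -0.8660); from cell (2,5)
  next x-line at t=0.6200, next y-line at t=0.4272; Δt_x=2.0000, Δt_y=1.1547
    y: enter (2,4) at t=0.4272
    x: enter (3,4) at t=0.6200
    y: enter (3,3) at t=1.5819
    x: enter (4,3) at t=2.6200
    y: enter (4,2) at t=2.7366
    y: enter (4,1) at t=3.8913
    x: enter (5,1) at t=4.6200 ← occupied
  → r_4 = 4.6200

ranges = [2.6674, 3.0369, 1.9514, 4.6200]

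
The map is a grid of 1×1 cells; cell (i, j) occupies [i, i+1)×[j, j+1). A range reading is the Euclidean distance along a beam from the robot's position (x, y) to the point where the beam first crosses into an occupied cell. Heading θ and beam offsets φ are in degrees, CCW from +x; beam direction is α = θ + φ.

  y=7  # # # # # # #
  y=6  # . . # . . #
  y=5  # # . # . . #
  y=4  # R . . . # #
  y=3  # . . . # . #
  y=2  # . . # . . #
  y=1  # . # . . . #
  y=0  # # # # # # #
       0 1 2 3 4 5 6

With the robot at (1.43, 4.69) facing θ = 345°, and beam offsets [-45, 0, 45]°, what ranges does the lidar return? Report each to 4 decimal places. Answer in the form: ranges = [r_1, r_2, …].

beam 1: φ=-45°, α=300°
  cosα=0.5000 sinα=-0.8660 | (1,4) | tMaxX 1.1400 tMaxY 0.7967 | tΔX 2.0000 tΔY 1.1547
    t=0.7967 [y] (1,3)
    t=1.1400 [x] (2,3)
    t=1.9514 [y] (2,2)
    t=3.1061 [y] (2,1) — stop
  → r_1 = 3.1061
beam 2: φ=0°, α=345°
  cosα=0.9659 sinα=-0.2588 | (1,4) | tMaxX 0.5901 tMaxY 2.6660 | tΔX 1.0353 tΔY 3.8637
    t=0.5901 [x] (2,4)
    t=1.6254 [x] (3,4)
    t=2.6607 [x] (4,4)
    t=2.6660 [y] (4,3) — stop
  → r_2 = 2.6660
beam 3: φ=45°, α=30°
  cosα=0.8660 sinα=0.5000 | (1,4) | tMaxX 0.6582 tMaxY 0.6200 | tΔX 1.1547 tΔY 2.0000
    t=0.6200 [y] (1,5) — stop
  → r_3 = 0.6200

ranges = [3.1061, 2.6660, 0.6200]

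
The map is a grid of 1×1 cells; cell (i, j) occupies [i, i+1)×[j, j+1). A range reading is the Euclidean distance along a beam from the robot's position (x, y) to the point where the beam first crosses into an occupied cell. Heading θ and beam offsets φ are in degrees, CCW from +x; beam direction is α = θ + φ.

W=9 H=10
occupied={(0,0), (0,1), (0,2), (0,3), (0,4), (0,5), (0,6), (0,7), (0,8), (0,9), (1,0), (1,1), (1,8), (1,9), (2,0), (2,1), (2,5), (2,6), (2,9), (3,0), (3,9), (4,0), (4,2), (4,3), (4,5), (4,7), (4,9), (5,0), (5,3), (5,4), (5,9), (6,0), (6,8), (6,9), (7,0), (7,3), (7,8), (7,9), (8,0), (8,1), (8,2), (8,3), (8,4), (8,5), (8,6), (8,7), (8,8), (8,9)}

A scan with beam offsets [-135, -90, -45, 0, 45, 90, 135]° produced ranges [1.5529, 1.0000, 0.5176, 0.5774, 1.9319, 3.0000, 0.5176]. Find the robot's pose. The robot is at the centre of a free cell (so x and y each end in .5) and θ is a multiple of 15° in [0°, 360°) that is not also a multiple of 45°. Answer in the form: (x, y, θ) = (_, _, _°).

(x, y, θ) = (4.5, 1.5, 300°)

Candidates: 42 free-cell centres × 16 headings = 672 poses. Raycast each; keep the one whose scan matches to 4 dp.
  (2.5, 8.5, 345°): beam 1 = 0.5774 ≠ 1.5529 ✗
  (5.5, 6.5, 285°): beam 1 = 1.0000 ≠ 1.5529 ✗
  (1.5, 7.5, 60°): beam 1 = 1.9319 ≠ 1.5529 ✗
  (2.5, 8.5, 150°): beam 1 = 1.9319 ≠ 1.5529 ✗
  …
  (4.5, 1.5, 300°): r_1=1.5529, r_2=1.0000, r_3=0.5176, r_4=0.5774, r_5=1.9319, r_6=3.0000, r_7=0.5176 — all match ✓
Only this pose fits every beam.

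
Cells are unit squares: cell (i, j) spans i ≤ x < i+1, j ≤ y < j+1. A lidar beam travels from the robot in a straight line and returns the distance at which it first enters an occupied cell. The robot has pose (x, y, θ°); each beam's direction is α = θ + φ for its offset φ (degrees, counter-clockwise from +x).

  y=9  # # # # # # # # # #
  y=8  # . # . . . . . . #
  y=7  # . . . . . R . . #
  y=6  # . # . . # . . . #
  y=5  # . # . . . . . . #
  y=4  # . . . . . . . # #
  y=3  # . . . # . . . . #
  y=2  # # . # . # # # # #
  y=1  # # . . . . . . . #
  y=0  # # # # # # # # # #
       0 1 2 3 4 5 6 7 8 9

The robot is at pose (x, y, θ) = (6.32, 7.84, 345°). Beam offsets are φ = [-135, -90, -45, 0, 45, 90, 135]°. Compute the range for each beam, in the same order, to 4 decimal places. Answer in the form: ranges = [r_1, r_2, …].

beam 1: φ=-135°, α=210°
  direction (-0.8660, -0.5000); cell (6,7); t to first gridline: x 0.3695, y 1.6800 (then +1.1547 / +2.0000)
    (5,7) via x @ 0.3695
    (4,7) via x @ 1.5242
    (4,6) via y @ 1.6800
    (3,6) via x @ 2.6789
    (3,5) via y @ 3.6800
    (2,5) via x @ 3.8336  # hit
  → r_1 = 3.8336
beam 2: φ=-90°, α=255°
  direction (-0.2588, -0.9659); cell (6,7); t to first gridline: x 1.2364, y 0.8696 (then +3.8637 / +1.0353)
    (6,6) via y @ 0.8696
    (5,6) via x @ 1.2364  # hit
  → r_2 = 1.2364
beam 3: φ=-45°, α=300°
  direction (0.5000, -0.8660); cell (6,7); t to first gridline: x 1.3600, y 0.9699 (then +2.0000 / +1.1547)
    (6,6) via y @ 0.9699
    (7,6) via x @ 1.3600
    (7,5) via y @ 2.1246
    (7,4) via y @ 3.2793
    (8,4) via x @ 3.3600  # hit
  → r_3 = 3.3600
beam 4: φ=0°, α=345°
  direction (0.9659, -0.2588); cell (6,7); t to first gridline: x 0.7040, y 3.2455 (then +1.0353 / +3.8637)
    (7,7) via x @ 0.7040
    (8,7) via x @ 1.7393
    (9,7) via x @ 2.7745  # hit
  → r_4 = 2.7745
beam 5: φ=45°, α=30°
  direction (0.8660, 0.5000); cell (6,7); t to first gridline: x 0.7852, y 0.3200 (then +1.1547 / +2.0000)
    (6,8) via y @ 0.3200
    (7,8) via x @ 0.7852
    (8,8) via x @ 1.9399
    (8,9) via y @ 2.3200  # hit
  → r_5 = 2.3200
beam 6: φ=90°, α=75°
  direction (0.2588, 0.9659); cell (6,7); t to first gridline: x 2.6273, y 0.1656 (then +3.8637 / +1.0353)
    (6,8) via y @ 0.1656
    (6,9) via y @ 1.2009  # hit
  → r_6 = 1.2009
beam 7: φ=135°, α=120°
  direction (-0.5000, 0.8660); cell (6,7); t to first gridline: x 0.6400, y 0.1848 (then +2.0000 / +1.1547)
    (6,8) via y @ 0.1848
    (5,8) via x @ 0.6400
    (5,9) via y @ 1.3395  # hit
  → r_7 = 1.3395

ranges = [3.8336, 1.2364, 3.3600, 2.7745, 2.3200, 1.2009, 1.3395]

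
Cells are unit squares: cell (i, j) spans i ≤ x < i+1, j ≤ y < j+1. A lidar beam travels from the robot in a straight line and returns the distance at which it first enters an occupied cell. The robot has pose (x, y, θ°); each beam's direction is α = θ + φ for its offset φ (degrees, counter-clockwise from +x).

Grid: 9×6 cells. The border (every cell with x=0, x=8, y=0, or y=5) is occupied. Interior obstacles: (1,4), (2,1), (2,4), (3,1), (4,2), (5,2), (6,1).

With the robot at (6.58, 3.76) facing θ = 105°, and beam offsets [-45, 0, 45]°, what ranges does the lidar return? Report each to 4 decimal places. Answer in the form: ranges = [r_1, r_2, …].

ranges = [1.4318, 1.2837, 2.4800]

beam 1: φ=-45°, α=60°
  d=(0.5000,0.8660)  start (6,3)  tX=0.8400 tY=0.2771  stride 1/|dx|=2.0000 1/|dy|=1.1547
    cross y-line → (6,4), t=0.2771
    cross x-line → (7,4), t=0.8400
    cross y-line → (7,5), t=1.4318 (wall)
  → r_1 = 1.4318
beam 2: φ=0°, α=105°
  d=(-0.2588,0.9659)  start (6,3)  tX=2.2409 tY=0.2485  stride 1/|dx|=3.8637 1/|dy|=1.0353
    cross y-line → (6,4), t=0.2485
    cross y-line → (6,5), t=1.2837 (wall)
  → r_2 = 1.2837
beam 3: φ=45°, α=150°
  d=(-0.8660,0.5000)  start (6,3)  tX=0.6697 tY=0.4800  stride 1/|dx|=1.1547 1/|dy|=2.0000
    cross y-line → (6,4), t=0.4800
    cross x-line → (5,4), t=0.6697
    cross x-line → (4,4), t=1.8244
    cross y-line → (4,5), t=2.4800 (wall)
  → r_3 = 2.4800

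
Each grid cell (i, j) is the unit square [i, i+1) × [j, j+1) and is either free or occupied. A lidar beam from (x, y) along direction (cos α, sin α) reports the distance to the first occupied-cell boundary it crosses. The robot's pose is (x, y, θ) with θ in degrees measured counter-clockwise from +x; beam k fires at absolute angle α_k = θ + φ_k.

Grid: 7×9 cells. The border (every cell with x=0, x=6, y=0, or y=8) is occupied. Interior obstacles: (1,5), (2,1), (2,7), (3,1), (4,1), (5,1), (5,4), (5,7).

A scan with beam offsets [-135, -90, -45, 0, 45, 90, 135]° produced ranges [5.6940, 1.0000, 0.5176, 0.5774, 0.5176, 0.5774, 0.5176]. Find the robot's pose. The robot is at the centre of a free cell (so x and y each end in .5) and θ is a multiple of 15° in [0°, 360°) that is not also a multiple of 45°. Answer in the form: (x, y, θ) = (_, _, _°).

Enumerate (i+0.5, j+0.5, θ) over the 27 free cells and 16 admissible headings. For each, cast all 7 beams and compare to the given ranges.
  (3.5, 7.5, 330°): beam 1 = 0.5176 ≠ 5.6940 ✗
  (3.5, 2.5, 105°): beam 1 = 1.0000 ≠ 5.6940 ✗
  (3.5, 4.5, 240°): beam 1 = 2.5882 ≠ 5.6940 ✗
  (1.5, 1.5, 105°): beam 1 = 0.5774 ≠ 5.6940 ✗
  …
  (1.5, 1.5, 210°): r_1=5.6940, r_2=1.0000, r_3=0.5176, r_4=0.5774, r_5=0.5176, r_6=0.5774, r_7=0.5176 — all match ✓
No second candidate reproduces the full scan.

(x, y, θ) = (1.5, 1.5, 210°)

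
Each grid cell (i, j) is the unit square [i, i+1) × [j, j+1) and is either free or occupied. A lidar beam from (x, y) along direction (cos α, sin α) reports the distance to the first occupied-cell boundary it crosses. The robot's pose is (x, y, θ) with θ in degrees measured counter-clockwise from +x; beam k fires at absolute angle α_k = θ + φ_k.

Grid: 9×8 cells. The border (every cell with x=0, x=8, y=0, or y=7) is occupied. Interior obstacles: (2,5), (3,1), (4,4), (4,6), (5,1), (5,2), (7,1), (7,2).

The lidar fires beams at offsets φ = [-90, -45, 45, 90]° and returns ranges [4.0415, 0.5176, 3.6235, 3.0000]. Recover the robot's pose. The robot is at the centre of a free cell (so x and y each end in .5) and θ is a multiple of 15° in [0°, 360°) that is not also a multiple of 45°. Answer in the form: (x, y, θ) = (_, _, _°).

(x, y, θ) = (4.5, 5.5, 300°)

Candidates: 34 free-cell centres × 16 headings = 544 poses. Raycast each; keep the one whose scan matches to 4 dp.
  (3.5, 3.5, 60°): beam 1 = 1.7321 ≠ 4.0415 ✗
  (1.5, 5.5, 330°): beam 1 = 1.0000 ≠ 4.0415 ✗
  (7.5, 5.5, 105°): beam 1 = 0.5176 ≠ 4.0415 ✗
  …
  (4.5, 5.5, 300°): r_1=4.0415, r_2=0.5176, r_3=3.6235, r_4=3.0000 — all match ✓
Unique over the lattice → pose = (4.5, 5.5, 300°).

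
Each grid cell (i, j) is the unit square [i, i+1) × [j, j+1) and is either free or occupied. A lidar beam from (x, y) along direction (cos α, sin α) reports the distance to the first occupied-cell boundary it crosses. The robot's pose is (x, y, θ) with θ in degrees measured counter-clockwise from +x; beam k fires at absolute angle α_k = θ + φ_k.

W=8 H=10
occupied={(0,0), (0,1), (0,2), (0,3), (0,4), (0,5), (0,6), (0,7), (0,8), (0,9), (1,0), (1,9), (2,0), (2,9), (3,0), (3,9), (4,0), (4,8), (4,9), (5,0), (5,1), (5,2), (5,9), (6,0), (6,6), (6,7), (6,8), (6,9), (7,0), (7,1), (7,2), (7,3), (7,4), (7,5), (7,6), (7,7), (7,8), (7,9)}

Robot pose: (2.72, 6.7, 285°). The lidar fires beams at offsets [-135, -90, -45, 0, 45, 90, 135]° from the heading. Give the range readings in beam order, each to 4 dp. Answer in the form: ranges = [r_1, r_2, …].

beam 1: φ=-135°, α=150°
  dir = (cos 150°, sin 150°) = (-0.8660, 0.5000); from cell (2,6)
  next x-line at t=0.8314, next y-line at t=0.6000; Δt_x=1.1547, Δt_y=2.0000
    y: enter (2,7) at t=0.6000
    x: enter (1,7) at t=0.8314
    x: enter (0,7) at t=1.9861 ← occupied
  → r_1 = 1.9861
beam 2: φ=-90°, α=195°
  dir = (cos 195°, sin 195°) = (-0.9659, -0.2588); from cell (2,6)
  next x-line at t=0.7454, next y-line at t=2.7046; Δt_x=1.0353, Δt_y=3.8637
    x: enter (1,6) at t=0.7454
    x: enter (0,6) at t=1.7807 ← occupied
  → r_2 = 1.7807
beam 3: φ=-45°, α=240°
  dir = (cos 240°, sin 240°) = (-0.5000, -0.8660); from cell (2,6)
  next x-line at t=1.4400, next y-line at t=0.8083; Δt_x=2.0000, Δt_y=1.1547
    y: enter (2,5) at t=0.8083
    x: enter (1,5) at t=1.4400
    y: enter (1,4) at t=1.9630
    y: enter (1,3) at t=3.1177
    x: enter (0,3) at t=3.4400 ← occupied
  → r_3 = 3.4400
beam 4: φ=0°, α=285°
  dir = (cos 285°, sin 285°) = (0.2588, -0.9659); from cell (2,6)
  next x-line at t=1.0818, next y-line at t=0.7247; Δt_x=3.8637, Δt_y=1.0353
    y: enter (2,5) at t=0.7247
    x: enter (3,5) at t=1.0818
    y: enter (3,4) at t=1.7600
    y: enter (3,3) at t=2.7952
    y: enter (3,2) at t=3.8305
    y: enter (3,1) at t=4.8658
    x: enter (4,1) at t=4.9455
    y: enter (4,0) at t=5.9011 ← occupied
  → r_4 = 5.9011
beam 5: φ=45°, α=330°
  dir = (cos 330°, sin 330°) = (0.8660, -0.5000); from cell (2,6)
  next x-line at t=0.3233, next y-line at t=1.4000; Δt_x=1.1547, Δt_y=2.0000
    x: enter (3,6) at t=0.3233
    y: enter (3,5) at t=1.4000
    x: enter (4,5) at t=1.4780
    x: enter (5,5) at t=2.6327
    y: enter (5,4) at t=3.4000
    x: enter (6,4) at t=3.7874
    x: enter (7,4) at t=4.9421 ← occupied
  → r_5 = 4.9421
beam 6: φ=90°, α=15°
  dir = (cos 15°, sin 15°) = (0.9659, 0.2588); from cell (2,6)
  next x-line at t=0.2899, next y-line at t=1.1591; Δt_x=1.0353, Δt_y=3.8637
    x: enter (3,6) at t=0.2899
    y: enter (3,7) at t=1.1591
    x: enter (4,7) at t=1.3252
    x: enter (5,7) at t=2.3604
    x: enter (6,7) at t=3.3957 ← occupied
  → r_6 = 3.3957
beam 7: φ=135°, α=60°
  dir = (cos 60°, sin 60°) = (0.5000, 0.8660); from cell (2,6)
  next x-line at t=0.5600, next y-line at t=0.3464; Δt_x=2.0000, Δt_y=1.1547
    y: enter (2,7) at t=0.3464
    x: enter (3,7) at t=0.5600
    y: enter (3,8) at t=1.5011
    x: enter (4,8) at t=2.5600 ← occupied
  → r_7 = 2.5600

ranges = [1.9861, 1.7807, 3.4400, 5.9011, 4.9421, 3.3957, 2.5600]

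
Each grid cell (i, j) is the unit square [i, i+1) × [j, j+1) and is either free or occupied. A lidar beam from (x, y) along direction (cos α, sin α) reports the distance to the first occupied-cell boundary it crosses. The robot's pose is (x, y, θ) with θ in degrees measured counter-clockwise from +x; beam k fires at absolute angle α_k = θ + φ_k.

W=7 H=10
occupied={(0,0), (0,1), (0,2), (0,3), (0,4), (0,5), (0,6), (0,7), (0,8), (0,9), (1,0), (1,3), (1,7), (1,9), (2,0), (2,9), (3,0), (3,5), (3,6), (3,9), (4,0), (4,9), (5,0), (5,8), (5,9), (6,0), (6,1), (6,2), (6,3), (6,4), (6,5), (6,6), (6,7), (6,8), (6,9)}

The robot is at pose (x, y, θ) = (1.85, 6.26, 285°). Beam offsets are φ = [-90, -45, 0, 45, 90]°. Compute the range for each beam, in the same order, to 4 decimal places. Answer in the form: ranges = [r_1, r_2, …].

beam 1: φ=-90°, α=195°
  cosα=-0.9659 sinα=-0.2588 | (1,6) | tMaxX 0.8800 tMaxY 1.0046 | tΔX 1.0353 tΔY 3.8637
    t=0.8800 [x] (0,6) — stop
  → r_1 = 0.8800
beam 2: φ=-45°, α=240°
  cosα=-0.5000 sinα=-0.8660 | (1,6) | tMaxX 1.7000 tMaxY 0.3002 | tΔX 2.0000 tΔY 1.1547
    t=0.3002 [y] (1,5)
    t=1.4549 [y] (1,4)
    t=1.7000 [x] (0,4) — stop
  → r_2 = 1.7000
beam 3: φ=0°, α=285°
  cosα=0.2588 sinα=-0.9659 | (1,6) | tMaxX 0.5796 tMaxY 0.2692 | tΔX 3.8637 tΔY 1.0353
    t=0.2692 [y] (1,5)
    t=0.5796 [x] (2,5)
    t=1.3044 [y] (2,4)
    t=2.3397 [y] (2,3)
    t=3.3750 [y] (2,2)
    t=4.4103 [y] (2,1)
    t=4.4433 [x] (3,1)
    t=5.4456 [y] (3,0) — stop
  → r_3 = 5.4456
beam 4: φ=45°, α=330°
  cosα=0.8660 sinα=-0.5000 | (1,6) | tMaxX 0.1732 tMaxY 0.5200 | tΔX 1.1547 tΔY 2.0000
    t=0.1732 [x] (2,6)
    t=0.5200 [y] (2,5)
    t=1.3279 [x] (3,5) — stop
  → r_4 = 1.3279
beam 5: φ=90°, α=15°
  cosα=0.9659 sinα=0.2588 | (1,6) | tMaxX 0.1553 tMaxY 2.8591 | tΔX 1.0353 tΔY 3.8637
    t=0.1553 [x] (2,6)
    t=1.1906 [x] (3,6) — stop
  → r_5 = 1.1906

ranges = [0.8800, 1.7000, 5.4456, 1.3279, 1.1906]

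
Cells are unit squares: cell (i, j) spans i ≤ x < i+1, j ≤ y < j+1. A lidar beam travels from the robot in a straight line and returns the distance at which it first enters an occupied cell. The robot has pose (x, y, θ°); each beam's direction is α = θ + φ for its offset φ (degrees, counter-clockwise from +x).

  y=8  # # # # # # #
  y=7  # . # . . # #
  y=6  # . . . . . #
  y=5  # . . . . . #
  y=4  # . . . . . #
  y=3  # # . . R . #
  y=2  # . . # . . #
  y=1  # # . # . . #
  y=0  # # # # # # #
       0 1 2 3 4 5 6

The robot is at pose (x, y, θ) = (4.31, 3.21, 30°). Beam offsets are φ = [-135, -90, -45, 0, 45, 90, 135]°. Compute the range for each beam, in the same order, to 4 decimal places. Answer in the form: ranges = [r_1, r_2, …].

beam 1: φ=-135°, α=255°
  direction (-0.2588, -0.9659); cell (4,3); t to first gridline: x 1.1977, y 0.2174 (then +3.8637 / +1.0353)
    (4,2) via y @ 0.2174
    (3,2) via x @ 1.1977  # hit
  → r_1 = 1.1977
beam 2: φ=-90°, α=300°
  direction (0.5000, -0.8660); cell (4,3); t to first gridline: x 1.3800, y 0.2425 (then +2.0000 / +1.1547)
    (4,2) via y @ 0.2425
    (5,2) via x @ 1.3800
    (5,1) via y @ 1.3972
    (5,0) via y @ 2.5519  # hit
  → r_2 = 2.5519
beam 3: φ=-45°, α=345°
  direction (0.9659, -0.2588); cell (4,3); t to first gridline: x 0.7143, y 0.8114 (then +1.0353 / +3.8637)
    (5,3) via x @ 0.7143
    (5,2) via y @ 0.8114
    (6,2) via x @ 1.7496  # hit
  → r_3 = 1.7496
beam 4: φ=0°, α=30°
  direction (0.8660, 0.5000); cell (4,3); t to first gridline: x 0.7967, y 1.5800 (then +1.1547 / +2.0000)
    (5,3) via x @ 0.7967
    (5,4) via y @ 1.5800
    (6,4) via x @ 1.9514  # hit
  → r_4 = 1.9514
beam 5: φ=45°, α=75°
  direction (0.2588, 0.9659); cell (4,3); t to first gridline: x 2.6660, y 0.8179 (then +3.8637 / +1.0353)
    (4,4) via y @ 0.8179
    (4,5) via y @ 1.8531
    (5,5) via x @ 2.6660
    (5,6) via y @ 2.8884
    (5,7) via y @ 3.9237  # hit
  → r_5 = 3.9237
beam 6: φ=90°, α=120°
  direction (-0.5000, 0.8660); cell (4,3); t to first gridline: x 0.6200, y 0.9122 (then +2.0000 / +1.1547)
    (3,3) via x @ 0.6200
    (3,4) via y @ 0.9122
    (3,5) via y @ 2.0669
    (2,5) via x @ 2.6200
    (2,6) via y @ 3.2216
    (2,7) via y @ 4.3763  # hit
  → r_6 = 4.3763
beam 7: φ=135°, α=165°
  direction (-0.9659, 0.2588); cell (4,3); t to first gridline: x 0.3209, y 3.0523 (then +1.0353 / +3.8637)
    (3,3) via x @ 0.3209
    (2,3) via x @ 1.3562
    (1,3) via x @ 2.3915  # hit
  → r_7 = 2.3915

ranges = [1.1977, 2.5519, 1.7496, 1.9514, 3.9237, 4.3763, 2.3915]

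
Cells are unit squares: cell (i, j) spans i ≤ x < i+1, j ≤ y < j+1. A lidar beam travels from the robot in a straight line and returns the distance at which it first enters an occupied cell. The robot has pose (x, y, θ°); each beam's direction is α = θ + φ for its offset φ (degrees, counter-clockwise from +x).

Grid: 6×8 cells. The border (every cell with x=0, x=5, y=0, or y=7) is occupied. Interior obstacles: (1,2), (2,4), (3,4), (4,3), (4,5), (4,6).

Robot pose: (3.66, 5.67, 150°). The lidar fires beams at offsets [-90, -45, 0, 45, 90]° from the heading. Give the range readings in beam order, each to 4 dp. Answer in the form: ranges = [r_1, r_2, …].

beam 1: φ=-90°, α=60°
  direction (0.5000, 0.8660); cell (3,5); t to first gridline: x 0.6800, y 0.3811 (then +2.0000 / +1.1547)
    (3,6) via y @ 0.3811
    (4,6) via x @ 0.6800  # hit
  → r_1 = 0.6800
beam 2: φ=-45°, α=105°
  direction (-0.2588, 0.9659); cell (3,5); t to first gridline: x 2.5500, y 0.3416 (then +3.8637 / +1.0353)
    (3,6) via y @ 0.3416
    (3,7) via y @ 1.3769  # hit
  → r_2 = 1.3769
beam 3: φ=0°, α=150°
  direction (-0.8660, 0.5000); cell (3,5); t to first gridline: x 0.7621, y 0.6600 (then +1.1547 / +2.0000)
    (3,6) via y @ 0.6600
    (2,6) via x @ 0.7621
    (1,6) via x @ 1.9168
    (1,7) via y @ 2.6600  # hit
  → r_3 = 2.6600
beam 4: φ=45°, α=195°
  direction (-0.9659, -0.2588); cell (3,5); t to first gridline: x 0.6833, y 2.5887 (then +1.0353 / +3.8637)
    (2,5) via x @ 0.6833
    (1,5) via x @ 1.7186
    (1,4) via y @ 2.5887
    (0,4) via x @ 2.7538  # hit
  → r_4 = 2.7538
beam 5: φ=90°, α=240°
  direction (-0.5000, -0.8660); cell (3,5); t to first gridline: x 1.3200, y 0.7736 (then +2.0000 / +1.1547)
    (3,4) via y @ 0.7736  # hit
  → r_5 = 0.7736

ranges = [0.6800, 1.3769, 2.6600, 2.7538, 0.7736]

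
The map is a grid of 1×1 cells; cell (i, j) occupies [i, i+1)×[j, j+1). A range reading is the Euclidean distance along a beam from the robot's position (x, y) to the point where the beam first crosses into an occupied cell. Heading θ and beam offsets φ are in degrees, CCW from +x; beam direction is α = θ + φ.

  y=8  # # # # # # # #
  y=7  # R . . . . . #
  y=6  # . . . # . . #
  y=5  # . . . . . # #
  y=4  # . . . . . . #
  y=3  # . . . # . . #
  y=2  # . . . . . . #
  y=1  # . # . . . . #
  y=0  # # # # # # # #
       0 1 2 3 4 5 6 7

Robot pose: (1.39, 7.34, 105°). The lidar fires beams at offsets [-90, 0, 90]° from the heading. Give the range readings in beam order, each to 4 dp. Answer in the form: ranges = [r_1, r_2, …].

ranges = [2.5500, 0.6833, 0.4038]

beam 1: φ=-90°, α=15°
  direction (0.9659, 0.2588); cell (1,7); t to first gridline: x 0.6315, y 2.5500 (then +1.0353 / +3.8637)
    (2,7) via x @ 0.6315
    (3,7) via x @ 1.6668
    (3,8) via y @ 2.5500  # hit
  → r_1 = 2.5500
beam 2: φ=0°, α=105°
  direction (-0.2588, 0.9659); cell (1,7); t to first gridline: x 1.5068, y 0.6833 (then +3.8637 / +1.0353)
    (1,8) via y @ 0.6833  # hit
  → r_2 = 0.6833
beam 3: φ=90°, α=195°
  direction (-0.9659, -0.2588); cell (1,7); t to first gridline: x 0.4038, y 1.3137 (then +1.0353 / +3.8637)
    (0,7) via x @ 0.4038  # hit
  → r_3 = 0.4038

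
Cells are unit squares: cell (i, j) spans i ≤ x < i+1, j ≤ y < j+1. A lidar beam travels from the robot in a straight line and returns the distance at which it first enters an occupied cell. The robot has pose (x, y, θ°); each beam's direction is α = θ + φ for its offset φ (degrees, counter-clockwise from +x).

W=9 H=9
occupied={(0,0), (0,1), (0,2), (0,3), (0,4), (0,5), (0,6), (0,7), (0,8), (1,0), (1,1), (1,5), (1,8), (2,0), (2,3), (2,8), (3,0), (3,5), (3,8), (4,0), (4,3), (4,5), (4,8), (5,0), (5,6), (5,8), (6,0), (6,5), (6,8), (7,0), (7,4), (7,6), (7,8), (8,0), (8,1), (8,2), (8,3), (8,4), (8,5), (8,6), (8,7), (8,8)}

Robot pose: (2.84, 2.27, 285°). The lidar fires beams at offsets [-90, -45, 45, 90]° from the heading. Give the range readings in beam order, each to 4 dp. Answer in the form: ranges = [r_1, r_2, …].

ranges = [1.0432, 1.4665, 2.5400, 5.3420]

beam 1: φ=-90°, α=195°
  dir = (cos 195°, sin 195°) = (-0.9659, -0.2588); from cell (2,2)
  next x-line at t=0.8696, next y-line at t=1.0432; Δt_x=1.0353, Δt_y=3.8637
    x: enter (1,2) at t=0.8696
    y: enter (1,1) at t=1.0432 ← occupied
  → r_1 = 1.0432
beam 2: φ=-45°, α=240°
  dir = (cos 240°, sin 240°) = (-0.5000, -0.8660); from cell (2,2)
  next x-line at t=1.6800, next y-line at t=0.3118; Δt_x=2.0000, Δt_y=1.1547
    y: enter (2,1) at t=0.3118
    y: enter (2,0) at t=1.4665 ← occupied
  → r_2 = 1.4665
beam 3: φ=45°, α=330°
  dir = (cos 330°, sin 330°) = (0.8660, -0.5000); from cell (2,2)
  next x-line at t=0.1848, next y-line at t=0.5400; Δt_x=1.1547, Δt_y=2.0000
    x: enter (3,2) at t=0.1848
    y: enter (3,1) at t=0.5400
    x: enter (4,1) at t=1.3395
    x: enter (5,1) at t=2.4942
    y: enter (5,0) at t=2.5400 ← occupied
  → r_3 = 2.5400
beam 4: φ=90°, α=15°
  dir = (cos 15°, sin 15°) = (0.9659, 0.2588); from cell (2,2)
  next x-line at t=0.1656, next y-line at t=2.8205; Δt_x=1.0353, Δt_y=3.8637
    x: enter (3,2) at t=0.1656
    x: enter (4,2) at t=1.2009
    x: enter (5,2) at t=2.2362
    y: enter (5,3) at t=2.8205
    x: enter (6,3) at t=3.2715
    x: enter (7,3) at t=4.3067
    x: enter (8,3) at t=5.3420 ← occupied
  → r_4 = 5.3420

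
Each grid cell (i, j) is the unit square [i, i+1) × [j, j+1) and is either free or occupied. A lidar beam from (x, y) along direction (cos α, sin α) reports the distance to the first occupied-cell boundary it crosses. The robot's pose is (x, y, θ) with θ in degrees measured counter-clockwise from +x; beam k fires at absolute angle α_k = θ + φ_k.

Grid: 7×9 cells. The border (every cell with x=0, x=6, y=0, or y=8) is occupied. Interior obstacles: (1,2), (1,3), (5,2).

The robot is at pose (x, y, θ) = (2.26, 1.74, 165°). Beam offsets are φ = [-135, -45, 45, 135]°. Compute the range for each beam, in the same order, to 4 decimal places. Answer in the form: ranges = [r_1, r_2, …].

beam 1: φ=-135°, α=30°
  direction (0.8660, 0.5000); cell (2,1); t to first gridline: x 0.8545, y 0.5200 (then +1.1547 / +2.0000)
    (2,2) via y @ 0.5200
    (3,2) via x @ 0.8545
    (4,2) via x @ 2.0092
    (4,3) via y @ 2.5200
    (5,3) via x @ 3.1639
    (6,3) via x @ 4.3186  # hit
  → r_1 = 4.3186
beam 2: φ=-45°, α=120°
  direction (-0.5000, 0.8660); cell (2,1); t to first gridline: x 0.5200, y 0.3002 (then +2.0000 / +1.1547)
    (2,2) via y @ 0.3002
    (1,2) via x @ 0.5200  # hit
  → r_2 = 0.5200
beam 3: φ=45°, α=210°
  direction (-0.8660, -0.5000); cell (2,1); t to first gridline: x 0.3002, y 1.4800 (then +1.1547 / +2.0000)
    (1,1) via x @ 0.3002
    (0,1) via x @ 1.4549  # hit
  → r_3 = 1.4549
beam 4: φ=135°, α=300°
  direction (0.5000, -0.8660); cell (2,1); t to first gridline: x 1.4800, y 0.8545 (then +2.0000 / +1.1547)
    (2,0) via y @ 0.8545  # hit
  → r_4 = 0.8545

ranges = [4.3186, 0.5200, 1.4549, 0.8545]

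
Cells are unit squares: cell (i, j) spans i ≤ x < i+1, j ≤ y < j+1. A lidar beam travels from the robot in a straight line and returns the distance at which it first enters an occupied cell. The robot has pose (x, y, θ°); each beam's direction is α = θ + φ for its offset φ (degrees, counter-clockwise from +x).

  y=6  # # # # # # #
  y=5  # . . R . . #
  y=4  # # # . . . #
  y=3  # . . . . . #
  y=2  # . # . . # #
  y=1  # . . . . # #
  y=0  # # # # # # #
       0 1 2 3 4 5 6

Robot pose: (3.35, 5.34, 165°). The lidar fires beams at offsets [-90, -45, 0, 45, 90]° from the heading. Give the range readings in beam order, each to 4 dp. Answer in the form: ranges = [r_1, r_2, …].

ranges = [0.6833, 0.7621, 2.4329, 0.6800, 1.3523]

beam 1: φ=-90°, α=75°
  d=(0.2588,0.9659)  start (3,5)  tX=2.5114 tY=0.6833  stride 1/|dx|=3.8637 1/|dy|=1.0353
    cross y-line → (3,6), t=0.6833 (wall)
  → r_1 = 0.6833
beam 2: φ=-45°, α=120°
  d=(-0.5000,0.8660)  start (3,5)  tX=0.7000 tY=0.7621  stride 1/|dx|=2.0000 1/|dy|=1.1547
    cross x-line → (2,5), t=0.7000
    cross y-line → (2,6), t=0.7621 (wall)
  → r_2 = 0.7621
beam 3: φ=0°, α=165°
  d=(-0.9659,0.2588)  start (3,5)  tX=0.3623 tY=2.5500  stride 1/|dx|=1.0353 1/|dy|=3.8637
    cross x-line → (2,5), t=0.3623
    cross x-line → (1,5), t=1.3976
    cross x-line → (0,5), t=2.4329 (wall)
  → r_3 = 2.4329
beam 4: φ=45°, α=210°
  d=(-0.8660,-0.5000)  start (3,5)  tX=0.4041 tY=0.6800  stride 1/|dx|=1.1547 1/|dy|=2.0000
    cross x-line → (2,5), t=0.4041
    cross y-line → (2,4), t=0.6800 (wall)
  → r_4 = 0.6800
beam 5: φ=90°, α=255°
  d=(-0.2588,-0.9659)  start (3,5)  tX=1.3523 tY=0.3520  stride 1/|dx|=3.8637 1/|dy|=1.0353
    cross y-line → (3,4), t=0.3520
    cross x-line → (2,4), t=1.3523 (wall)
  → r_5 = 1.3523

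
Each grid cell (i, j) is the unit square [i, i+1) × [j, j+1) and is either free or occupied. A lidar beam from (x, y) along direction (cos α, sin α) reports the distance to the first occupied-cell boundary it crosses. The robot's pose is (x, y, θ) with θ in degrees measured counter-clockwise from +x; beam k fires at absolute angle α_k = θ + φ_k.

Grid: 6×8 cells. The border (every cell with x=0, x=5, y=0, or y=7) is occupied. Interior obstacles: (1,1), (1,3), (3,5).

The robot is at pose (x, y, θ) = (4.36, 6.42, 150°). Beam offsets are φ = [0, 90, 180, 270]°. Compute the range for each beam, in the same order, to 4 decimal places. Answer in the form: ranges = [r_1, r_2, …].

beam 1: φ=0°, α=150°
  d=(-0.8660,0.5000)  start (4,6)  tX=0.4157 tY=1.1600  stride 1/|dx|=1.1547 1/|dy|=2.0000
    cross x-line → (3,6), t=0.4157
    cross y-line → (3,7), t=1.1600 (wall)
  → r_1 = 1.1600
beam 2: φ=90°, α=240°
  d=(-0.5000,-0.8660)  start (4,6)  tX=0.7200 tY=0.4850  stride 1/|dx|=2.0000 1/|dy|=1.1547
    cross y-line → (4,5), t=0.4850
    cross x-line → (3,5), t=0.7200 (wall)
  → r_2 = 0.7200
beam 3: φ=180°, α=330°
  d=(0.8660,-0.5000)  start (4,6)  tX=0.7390 tY=0.8400  stride 1/|dx|=1.1547 1/|dy|=2.0000
    cross x-line → (5,6), t=0.7390 (wall)
  → r_3 = 0.7390
beam 4: φ=270°, α=60°
  d=(0.5000,0.8660)  start (4,6)  tX=1.2800 tY=0.6697  stride 1/|dx|=2.0000 1/|dy|=1.1547
    cross y-line → (4,7), t=0.6697 (wall)
  → r_4 = 0.6697

ranges = [1.1600, 0.7200, 0.7390, 0.6697]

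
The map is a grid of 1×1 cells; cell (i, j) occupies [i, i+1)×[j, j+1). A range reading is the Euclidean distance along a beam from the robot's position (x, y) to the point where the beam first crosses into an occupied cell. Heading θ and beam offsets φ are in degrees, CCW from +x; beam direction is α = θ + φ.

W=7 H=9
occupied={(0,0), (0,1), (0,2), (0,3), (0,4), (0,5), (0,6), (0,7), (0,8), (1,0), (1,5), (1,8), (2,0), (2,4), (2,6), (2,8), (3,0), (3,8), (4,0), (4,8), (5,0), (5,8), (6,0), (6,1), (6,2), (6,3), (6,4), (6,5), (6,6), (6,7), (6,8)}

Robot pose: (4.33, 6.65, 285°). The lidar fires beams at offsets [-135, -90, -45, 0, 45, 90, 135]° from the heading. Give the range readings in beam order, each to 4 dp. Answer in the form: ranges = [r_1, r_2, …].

beam 1: φ=-135°, α=150°
  dir = (cos 150°, sin 150°) = (-0.8660, 0.5000); from cell (4,6)
  next x-line at t=0.3811, next y-line at t=0.7000; Δt_x=1.1547, Δt_y=2.0000
    x: enter (3,6) at t=0.3811
    y: enter (3,7) at t=0.7000
    x: enter (2,7) at t=1.5358
    x: enter (1,7) at t=2.6905
    y: enter (1,8) at t=2.7000 ← occupied
  → r_1 = 2.7000
beam 2: φ=-90°, α=195°
  dir = (cos 195°, sin 195°) = (-0.9659, -0.2588); from cell (4,6)
  next x-line at t=0.3416, next y-line at t=2.5114; Δt_x=1.0353, Δt_y=3.8637
    x: enter (3,6) at t=0.3416
    x: enter (2,6) at t=1.3769 ← occupied
  → r_2 = 1.3769
beam 3: φ=-45°, α=240°
  dir = (cos 240°, sin 240°) = (-0.5000, -0.8660); from cell (4,6)
  next x-line at t=0.6600, next y-line at t=0.7506; Δt_x=2.0000, Δt_y=1.1547
    x: enter (3,6) at t=0.6600
    y: enter (3,5) at t=0.7506
    y: enter (3,4) at t=1.9053
    x: enter (2,4) at t=2.6600 ← occupied
  → r_3 = 2.6600
beam 4: φ=0°, α=285°
  dir = (cos 285°, sin 285°) = (0.2588, -0.9659); from cell (4,6)
  next x-line at t=2.5887, next y-line at t=0.6729; Δt_x=3.8637, Δt_y=1.0353
    y: enter (4,5) at t=0.6729
    y: enter (4,4) at t=1.7082
    x: enter (5,4) at t=2.5887
    y: enter (5,3) at t=2.7435
    y: enter (5,2) at t=3.7788
    y: enter (5,1) at t=4.8140
    y: enter (5,0) at t=5.8493 ← occupied
  → r_4 = 5.8493
beam 5: φ=45°, α=330°
  dir = (cos 330°, sin 330°) = (0.8660, -0.5000); from cell (4,6)
  next x-line at t=0.7736, next y-line at t=1.3000; Δt_x=1.1547, Δt_y=2.0000
    x: enter (5,6) at t=0.7736
    y: enter (5,5) at t=1.3000
    x: enter (6,5) at t=1.9283 ← occupied
  → r_5 = 1.9283
beam 6: φ=90°, α=15°
  dir = (cos 15°, sin 15°) = (0.9659, 0.2588); from cell (4,6)
  next x-line at t=0.6936, next y-line at t=1.3523; Δt_x=1.0353, Δt_y=3.8637
    x: enter (5,6) at t=0.6936
    y: enter (5,7) at t=1.3523
    x: enter (6,7) at t=1.7289 ← occupied
  → r_6 = 1.7289
beam 7: φ=135°, α=60°
  dir = (cos 60°, sin 60°) = (0.5000, 0.8660); from cell (4,6)
  next x-line at t=1.3400, next y-line at t=0.4041; Δt_x=2.0000, Δt_y=1.1547
    y: enter (4,7) at t=0.4041
    x: enter (5,7) at t=1.3400
    y: enter (5,8) at t=1.5588 ← occupied
  → r_7 = 1.5588

ranges = [2.7000, 1.3769, 2.6600, 5.8493, 1.9283, 1.7289, 1.5588]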